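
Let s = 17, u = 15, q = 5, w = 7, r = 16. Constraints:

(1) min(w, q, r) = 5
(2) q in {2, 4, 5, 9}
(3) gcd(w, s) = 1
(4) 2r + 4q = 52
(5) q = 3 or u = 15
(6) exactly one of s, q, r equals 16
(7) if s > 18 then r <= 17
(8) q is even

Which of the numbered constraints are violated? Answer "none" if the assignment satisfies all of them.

(1) min(7, 5, 16) = 5 — holds.
(2) q = 5 is in {2, 4, 5, 9} — holds.
(3) gcd(7, 17) = 1 — holds.
(4) 2r + 4q = 2(16) + 4(5) = 52 — holds.
(5) q = 5 ≠ 3, but u = 15 = 15 (second disjunct) — holds.
(6) s=17, q=5, r=16; 1 of them equals 16 — holds.
(7) s = 17, not > 18; antecedent false, conditional vacuously true — holds.
(8) q = 5 is odd — fails.

Violated: 8.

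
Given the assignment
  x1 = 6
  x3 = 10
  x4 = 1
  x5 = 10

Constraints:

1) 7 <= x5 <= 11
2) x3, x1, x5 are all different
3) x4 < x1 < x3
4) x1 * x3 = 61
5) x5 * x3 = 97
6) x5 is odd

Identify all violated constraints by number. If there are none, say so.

Violated: 2, 4, 5, and 6.

1) x5 = 10 lies in [7, 11] — satisfied.
2) x3 = x5 = 10, not all different — violated.
3) values 1 < 6 < 10 — satisfied.
4) x1 * x3 = 6 * 10 = 60, not 61 — violated.
5) x5 * x3 = 10 * 10 = 100, not 97 — violated.
6) x5 = 10 is even — violated.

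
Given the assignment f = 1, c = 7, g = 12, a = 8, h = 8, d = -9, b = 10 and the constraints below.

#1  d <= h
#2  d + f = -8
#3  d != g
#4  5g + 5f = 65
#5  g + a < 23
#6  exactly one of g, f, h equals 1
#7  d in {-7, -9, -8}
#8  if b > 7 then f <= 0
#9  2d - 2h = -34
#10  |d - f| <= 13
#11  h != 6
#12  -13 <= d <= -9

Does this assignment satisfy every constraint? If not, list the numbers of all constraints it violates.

Violated: 8.

#1 d = -9, h = 8; -9 ≤ 8 — holds.
#2 d + f = -9 + 1 = -8 — holds.
#3 d = -9, g = 12; distinct — holds.
#4 5g + 5f = 5(12) + 5(1) = 65 — holds.
#5 g + a = 12 + 8 = 20; 20 < 23 — holds.
#6 g=12, f=1, h=8; 1 of them equals 1 — holds.
#7 d = -9 is in {-7, -9, -8} — holds.
#8 b = 10 > 7, so we need f ≤ 0; but f = 1 > 0 — fails.
#9 2d - 2h = 2(-9) - 2(8) = -34 — holds.
#10 |-9 - 1| = 10; 10 ≤ 13 — holds.
#11 h = 8, and 8 ≠ 6 — holds.
#12 d = -9 lies in [-13, -9] — holds.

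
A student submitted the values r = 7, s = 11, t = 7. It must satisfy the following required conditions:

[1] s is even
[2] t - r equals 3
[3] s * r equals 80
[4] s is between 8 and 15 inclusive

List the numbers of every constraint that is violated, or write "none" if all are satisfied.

[1] s = 11 is odd — does not hold.
[2] t - r = 7 - 7 = 0, not 3 — does not hold.
[3] s * r = 11 * 7 = 77, not 80 — does not hold.
[4] s = 11 lies in [8, 15] — holds.

No — constraints 1, 2, 3 are not satisfied.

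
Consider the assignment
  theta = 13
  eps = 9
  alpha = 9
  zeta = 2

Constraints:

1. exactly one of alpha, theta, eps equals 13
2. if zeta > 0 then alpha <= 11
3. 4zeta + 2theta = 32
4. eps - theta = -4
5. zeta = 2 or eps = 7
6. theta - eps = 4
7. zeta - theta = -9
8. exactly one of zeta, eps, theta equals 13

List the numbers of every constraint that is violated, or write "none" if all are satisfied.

No — constraints 3 and 7 are not satisfied.

1. alpha=9, theta=13, eps=9; 1 of them equals 13 — holds.
2. zeta = 2 > 0, so we need alpha ≤ 11; alpha = 9 ≤ 11 — holds.
3. 4zeta + 2theta = 4(2) + 2(13) = 34, not 32 — does not hold.
4. eps - theta = 9 - 13 = -4 — holds.
5. zeta = 2 = 2 (first disjunct) — holds.
6. theta - eps = 13 - 9 = 4 — holds.
7. zeta - theta = 2 - 13 = -11, not -9 — does not hold.
8. zeta=2, eps=9, theta=13; 1 of them equals 13 — holds.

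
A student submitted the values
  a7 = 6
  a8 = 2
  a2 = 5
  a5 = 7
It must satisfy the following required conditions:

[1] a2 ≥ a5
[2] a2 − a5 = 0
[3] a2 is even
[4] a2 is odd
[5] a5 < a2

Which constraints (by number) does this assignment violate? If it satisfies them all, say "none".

[1] a2 = 5, a5 = 7; 5 < 7 (want ≥) — violated.
[2] a2 − a5 = 5 − 7 = -2, not 0 — violated.
[3] a2 = 5 is odd — violated.
[4] a2 = 5 is odd — satisfied.
[5] a5 = 7, a2 = 5; 7 ≥ 5 (want <) — violated.

Constraints 1, 2, 3, and 5 are violated.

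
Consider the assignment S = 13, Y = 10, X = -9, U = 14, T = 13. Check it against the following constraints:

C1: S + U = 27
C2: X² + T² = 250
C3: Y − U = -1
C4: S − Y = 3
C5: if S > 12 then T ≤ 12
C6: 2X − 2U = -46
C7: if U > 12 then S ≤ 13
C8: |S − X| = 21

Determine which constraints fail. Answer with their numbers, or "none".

C1: S + U = 13 + 14 = 27  ✓
C2: X² + T² = (-9)² + 13² = 81 + 169 = 250  ✓
C3: Y − U = 10 − 14 = -4, not -1  ✗
C4: S − Y = 13 − 10 = 3  ✓
C5: S = 13 > 12, so we need T ≤ 12; but T = 13 > 12  ✗
C6: 2X − 2U = 2(-9) − 2(14) = -46  ✓
C7: U = 14 > 12, so we need S ≤ 13; S = 13 ≤ 13  ✓
C8: |13 − (-9)| = 22, not 21  ✗

The assignment fails constraints 3, 5, and 8.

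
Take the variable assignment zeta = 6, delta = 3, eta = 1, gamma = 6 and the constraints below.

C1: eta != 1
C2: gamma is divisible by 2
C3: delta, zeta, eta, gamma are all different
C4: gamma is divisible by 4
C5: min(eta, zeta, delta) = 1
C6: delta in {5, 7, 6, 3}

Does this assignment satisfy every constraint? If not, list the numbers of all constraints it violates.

The assignment fails constraints 1, 3, 4.

C1: eta = 1, but 1 is required to differ — violated.
C2: 6 / 2 = 3, so 2 divides 6 — satisfied.
C3: zeta = gamma = 6, not all different — violated.
C4: 6 = 4*1 + 2, so 4 does not divide 6 — violated.
C5: min(1, 6, 3) = 1 — satisfied.
C6: delta = 3 is in {5, 7, 6, 3} — satisfied.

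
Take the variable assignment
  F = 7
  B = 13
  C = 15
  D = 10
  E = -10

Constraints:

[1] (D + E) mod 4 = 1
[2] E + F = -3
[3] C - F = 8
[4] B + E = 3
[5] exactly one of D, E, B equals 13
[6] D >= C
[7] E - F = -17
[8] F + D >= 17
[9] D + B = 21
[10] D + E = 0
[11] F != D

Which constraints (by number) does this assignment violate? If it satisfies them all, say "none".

[1] D + E = 0; 0 mod 4 = 0, not 1 — violated.
[2] E + F = -10 + 7 = -3 — OK.
[3] C - F = 15 - 7 = 8 — OK.
[4] B + E = 13 + (-10) = 3 — OK.
[5] D=10, E=-10, B=13; 1 of them equals 13 — OK.
[6] D = 10, C = 15; 10 < 15 (want ≥) — violated.
[7] E - F = -10 - 7 = -17 — OK.
[8] F + D = 7 + 10 = 17; 17 ≥ 17 — OK.
[9] D + B = 10 + 13 = 23, not 21 — violated.
[10] D + E = 10 + (-10) = 0 — OK.
[11] F = 7, D = 10; distinct — OK.

Constraints 1, 6, and 9 do not hold.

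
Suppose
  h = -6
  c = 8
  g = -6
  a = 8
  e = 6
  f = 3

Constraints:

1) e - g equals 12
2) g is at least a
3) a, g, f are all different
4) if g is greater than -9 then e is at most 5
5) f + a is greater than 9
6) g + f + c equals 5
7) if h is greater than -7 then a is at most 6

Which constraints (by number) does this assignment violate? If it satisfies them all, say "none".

Constraints 2, 4, and 7 are violated.

1) e - g = 6 - (-6) = 12 — holds.
2) g = -6, a = 8; -6 < 8 (want ≥) — does not hold.
3) values 8, -6, 3 are pairwise distinct — holds.
4) g = -6 > -9, so we need e ≤ 5; but e = 6 > 5 — does not hold.
5) f + a = 3 + 8 = 11; 11 > 9 — holds.
6) g + f + c = -6 + 3 + 8 = 5 — holds.
7) h = -6 > -7, so we need a ≤ 6; but a = 8 > 6 — does not hold.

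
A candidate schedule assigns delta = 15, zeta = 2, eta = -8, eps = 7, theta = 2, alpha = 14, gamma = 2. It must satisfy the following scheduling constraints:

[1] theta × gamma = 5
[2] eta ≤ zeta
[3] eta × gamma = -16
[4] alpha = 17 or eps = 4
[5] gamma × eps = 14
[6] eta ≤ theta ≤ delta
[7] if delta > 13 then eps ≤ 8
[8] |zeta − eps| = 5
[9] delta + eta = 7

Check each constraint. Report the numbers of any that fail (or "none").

Constraints 1 and 4 are violated.

[1] theta × gamma = 2 × 2 = 4, not 5 — violated.
[2] eta = -8, zeta = 2; -8 ≤ 2 — OK.
[3] eta × gamma = -8 × 2 = -16 — OK.
[4] alpha = 14 ≠ 17 and eps = 7 ≠ 4; both disjuncts false — violated.
[5] gamma × eps = 2 × 7 = 14 — OK.
[6] values -8 ≤ 2 ≤ 15 — OK.
[7] delta = 15 > 13, so we need eps ≤ 8; eps = 7 ≤ 8 — OK.
[8] |2 − 7| = 5 — OK.
[9] delta + eta = 15 + (-8) = 7 — OK.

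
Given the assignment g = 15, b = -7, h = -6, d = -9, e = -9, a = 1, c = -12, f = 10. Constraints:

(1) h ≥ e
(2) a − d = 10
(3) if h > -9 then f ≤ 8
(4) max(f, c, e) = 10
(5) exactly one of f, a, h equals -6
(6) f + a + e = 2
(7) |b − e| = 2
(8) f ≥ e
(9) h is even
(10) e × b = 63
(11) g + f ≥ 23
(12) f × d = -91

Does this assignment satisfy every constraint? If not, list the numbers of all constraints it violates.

(1) h = -6, e = -9; -6 ≥ -9  true
(2) a − d = 1 − (-9) = 10  true
(3) h = -6 > -9, so we need f ≤ 8; but f = 10 > 8  false
(4) max(10, -12, -9) = 10  true
(5) f=10, a=1, h=-6; 1 of them equals -6  true
(6) f + a + e = 10 + 1 + (-9) = 2  true
(7) |-7 − (-9)| = 2  true
(8) f = 10, e = -9; 10 ≥ -9  true
(9) h = -6 is even  true
(10) e × b = -9 × (-7) = 63  true
(11) g + f = 15 + 10 = 25; 25 ≥ 23  true
(12) f × d = 10 × (-9) = -90, not -91  false

The assignment fails constraints 3 and 12.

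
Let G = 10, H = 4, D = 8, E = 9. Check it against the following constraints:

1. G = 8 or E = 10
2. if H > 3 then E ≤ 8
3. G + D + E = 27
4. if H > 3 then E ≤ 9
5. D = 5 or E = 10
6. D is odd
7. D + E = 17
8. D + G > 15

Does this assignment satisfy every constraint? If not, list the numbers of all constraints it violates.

The assignment fails constraints 1, 2, 5, and 6.

1. G = 10 ≠ 8 and E = 9 ≠ 10; both disjuncts false — violated.
2. H = 4 > 3, so we need E ≤ 8; but E = 9 > 8 — violated.
3. G + D + E = 10 + 8 + 9 = 27 — satisfied.
4. H = 4 > 3, so we need E ≤ 9; E = 9 ≤ 9 — satisfied.
5. D = 8 ≠ 5 and E = 9 ≠ 10; both disjuncts false — violated.
6. D = 8 is even — violated.
7. D + E = 8 + 9 = 17 — satisfied.
8. D + G = 8 + 10 = 18; 18 > 15 — satisfied.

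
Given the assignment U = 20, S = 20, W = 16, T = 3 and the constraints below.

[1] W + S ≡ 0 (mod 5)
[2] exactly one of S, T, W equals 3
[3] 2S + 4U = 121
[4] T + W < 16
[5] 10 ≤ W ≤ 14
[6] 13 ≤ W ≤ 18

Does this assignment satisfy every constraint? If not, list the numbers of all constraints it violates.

The assignment fails constraints 1, 3, 4, and 5.

[1] W + S = 36; 36 mod 5 = 1, not 0  ✗
[2] S=20, T=3, W=16; 1 of them equals 3  ✓
[3] 2S + 4U = 2(20) + 4(20) = 120, not 121  ✗
[4] T + W = 3 + 16 = 19; 19 ≥ 16, bound 16 not met  ✗
[5] W = 16 is outside [10, 14]  ✗
[6] W = 16 lies in [13, 18]  ✓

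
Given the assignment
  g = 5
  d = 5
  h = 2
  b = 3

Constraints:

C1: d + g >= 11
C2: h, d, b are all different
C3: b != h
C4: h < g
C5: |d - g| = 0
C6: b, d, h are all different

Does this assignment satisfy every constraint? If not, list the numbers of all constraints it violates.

The assignment fails constraint 1.

C1: d + g = 5 + 5 = 10; 10 < 11, bound 11 not met  fails
C2: values 2, 5, 3 are pairwise distinct  holds
C3: b = 3, h = 2; distinct  holds
C4: h = 2, g = 5; 2 < 5  holds
C5: |5 - 5| = 0  holds
C6: values 3, 5, 2 are pairwise distinct  holds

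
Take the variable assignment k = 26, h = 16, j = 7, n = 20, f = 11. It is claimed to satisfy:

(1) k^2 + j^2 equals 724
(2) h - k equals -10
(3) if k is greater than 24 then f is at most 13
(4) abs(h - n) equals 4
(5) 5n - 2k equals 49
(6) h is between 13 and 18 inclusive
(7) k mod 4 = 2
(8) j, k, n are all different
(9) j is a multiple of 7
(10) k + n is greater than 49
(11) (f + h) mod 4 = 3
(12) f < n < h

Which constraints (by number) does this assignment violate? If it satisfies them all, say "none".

(1) k^2 + j^2 = 26^2 + 7^2 = 676 + 49 = 725, not 724  ✗
(2) h - k = 16 - 26 = -10  ✓
(3) k = 26 > 24, so we need f ≤ 13; f = 11 ≤ 13  ✓
(4) abs(16 - 20) = 4  ✓
(5) 5n - 2k = 5(20) - 2(26) = 48, not 49  ✗
(6) h = 16 lies in [13, 18]  ✓
(7) 26 mod 4 = 2  ✓
(8) values 7, 26, 20 are pairwise distinct  ✓
(9) 7 / 7 = 1, so 7 divides 7  ✓
(10) k + n = 26 + 20 = 46; 46 ≤ 49, bound 49 not met  ✗
(11) f + h = 27; 27 mod 4 = 3  ✓
(12) values 11, 20, 16; n = 20 is not < h = 16  ✗

Constraints 1, 5, 10, and 12 do not hold.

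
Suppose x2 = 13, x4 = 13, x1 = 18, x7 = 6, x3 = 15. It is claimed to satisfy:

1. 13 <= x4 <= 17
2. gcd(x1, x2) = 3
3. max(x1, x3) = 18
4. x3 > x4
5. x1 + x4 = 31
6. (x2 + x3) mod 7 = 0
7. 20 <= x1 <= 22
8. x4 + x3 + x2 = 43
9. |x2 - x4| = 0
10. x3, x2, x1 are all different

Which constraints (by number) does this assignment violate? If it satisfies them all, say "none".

No — constraints 2, 7, and 8 are not satisfied.

1. x4 = 13 lies in [13, 17]  yes
2. gcd(18, 13) = 1, not 3  no
3. max(18, 15) = 18  yes
4. x3 = 15, x4 = 13; 15 > 13  yes
5. x1 + x4 = 18 + 13 = 31  yes
6. x2 + x3 = 28; 28 mod 7 = 0  yes
7. x1 = 18 is outside [20, 22]  no
8. x4 + x3 + x2 = 13 + 15 + 13 = 41, not 43  no
9. |13 - 13| = 0  yes
10. values 15, 13, 18 are pairwise distinct  yes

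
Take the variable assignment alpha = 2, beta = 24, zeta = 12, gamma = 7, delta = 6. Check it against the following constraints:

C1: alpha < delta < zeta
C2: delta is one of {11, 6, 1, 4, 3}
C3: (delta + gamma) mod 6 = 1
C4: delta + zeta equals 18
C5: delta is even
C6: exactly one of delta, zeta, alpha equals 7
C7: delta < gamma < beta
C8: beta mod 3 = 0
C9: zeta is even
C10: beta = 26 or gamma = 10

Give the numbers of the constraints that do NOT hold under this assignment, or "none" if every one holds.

C1: values 2 < 6 < 12  ✔
C2: delta = 6 is in {11, 6, 1, 4, 3}  ✔
C3: delta + gamma = 13; 13 mod 6 = 1  ✔
C4: delta + zeta = 6 + 12 = 18  ✔
C5: delta = 6 is even  ✔
C6: delta=6, zeta=12, alpha=2; 0 of them equal 7, not exactly one  ✘
C7: values 6 < 7 < 24  ✔
C8: 24 mod 3 = 0  ✔
C9: zeta = 12 is even  ✔
C10: beta = 24 ≠ 26 and gamma = 7 ≠ 10; both disjuncts false  ✘

No — constraints 6 and 10 are not satisfied.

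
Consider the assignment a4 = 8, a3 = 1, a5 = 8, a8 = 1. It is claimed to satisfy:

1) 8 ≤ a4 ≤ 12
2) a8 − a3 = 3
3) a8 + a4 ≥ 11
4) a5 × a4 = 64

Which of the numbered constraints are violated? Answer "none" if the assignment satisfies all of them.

No — constraints 2, 3 are not satisfied.

1) a4 = 8 lies in [8, 12]  holds
2) a8 − a3 = 1 − 1 = 0, not 3  fails
3) a8 + a4 = 1 + 8 = 9; 9 < 11, bound 11 not met  fails
4) a5 × a4 = 8 × 8 = 64  holds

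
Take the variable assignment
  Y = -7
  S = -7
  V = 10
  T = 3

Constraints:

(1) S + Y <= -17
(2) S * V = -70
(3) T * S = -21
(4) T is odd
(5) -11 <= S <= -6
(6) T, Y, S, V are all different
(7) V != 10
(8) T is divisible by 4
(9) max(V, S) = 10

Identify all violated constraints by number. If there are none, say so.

(1) S + Y = -7 + (-7) = -14; -14 > -17, bound -17 not met  false
(2) S * V = -7 * 10 = -70  true
(3) T * S = 3 * (-7) = -21  true
(4) T = 3 is odd  true
(5) S = -7 lies in [-11, -6]  true
(6) Y = S = -7, not all different  false
(7) V = 10, but 10 is required to differ  false
(8) 3 = 4*0 + 3, so 4 does not divide 3  false
(9) max(10, -7) = 10  true

No — constraints 1, 6, 7, 8 are not satisfied.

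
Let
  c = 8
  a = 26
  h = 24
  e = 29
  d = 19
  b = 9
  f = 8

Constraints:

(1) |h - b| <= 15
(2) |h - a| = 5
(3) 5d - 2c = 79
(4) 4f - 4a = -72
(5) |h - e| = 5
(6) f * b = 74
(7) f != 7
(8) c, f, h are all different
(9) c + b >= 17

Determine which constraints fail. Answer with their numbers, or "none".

(1) |24 - 9| = 15; 15 ≤ 15 — satisfied.
(2) |24 - 26| = 2, not 5 — violated.
(3) 5d - 2c = 5(19) - 2(8) = 79 — satisfied.
(4) 4f - 4a = 4(8) - 4(26) = -72 — satisfied.
(5) |24 - 29| = 5 — satisfied.
(6) f * b = 8 * 9 = 72, not 74 — violated.
(7) f = 8, and 8 ≠ 7 — satisfied.
(8) c = f = 8, not all different — violated.
(9) c + b = 8 + 9 = 17; 17 ≥ 17 — satisfied.

Constraints 2, 6, 8 do not hold.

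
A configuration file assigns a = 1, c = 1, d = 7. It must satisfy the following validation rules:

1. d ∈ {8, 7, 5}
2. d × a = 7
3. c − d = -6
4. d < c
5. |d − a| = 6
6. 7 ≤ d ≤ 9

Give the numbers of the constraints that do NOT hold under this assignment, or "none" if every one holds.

Violated: 4.

1. d = 7 is in {8, 7, 5} — holds.
2. d × a = 7 × 1 = 7 — holds.
3. c − d = 1 − 7 = -6 — holds.
4. d = 7, c = 1; 7 ≥ 1 (want <) — does not hold.
5. |7 − 1| = 6 — holds.
6. d = 7 lies in [7, 9] — holds.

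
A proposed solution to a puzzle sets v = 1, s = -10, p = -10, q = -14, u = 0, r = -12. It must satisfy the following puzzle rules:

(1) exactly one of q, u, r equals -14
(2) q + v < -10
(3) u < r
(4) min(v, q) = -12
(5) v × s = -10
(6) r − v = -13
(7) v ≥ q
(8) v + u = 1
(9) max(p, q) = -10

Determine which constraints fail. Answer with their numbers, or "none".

The assignment fails constraints 3 and 4.

(1) q=-14, u=0, r=-12; 1 of them equals -14 — satisfied.
(2) q + v = -14 + 1 = -13; -13 < -10 — satisfied.
(3) u = 0, r = -12; 0 ≥ -12 (want <) — violated.
(4) min(1, -14) = -14, not -12 — violated.
(5) v × s = 1 × (-10) = -10 — satisfied.
(6) r − v = -12 − 1 = -13 — satisfied.
(7) v = 1, q = -14; 1 ≥ -14 — satisfied.
(8) v + u = 1 + 0 = 1 — satisfied.
(9) max(-10, -14) = -10 — satisfied.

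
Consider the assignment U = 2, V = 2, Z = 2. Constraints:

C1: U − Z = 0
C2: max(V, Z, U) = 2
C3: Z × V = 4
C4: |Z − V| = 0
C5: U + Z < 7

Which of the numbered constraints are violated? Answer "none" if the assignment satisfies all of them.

C1: U − Z = 2 − 2 = 0  yes
C2: max(2, 2, 2) = 2  yes
C3: Z × V = 2 × 2 = 4  yes
C4: |2 − 2| = 0  yes
C5: U + Z = 2 + 2 = 4; 4 < 7  yes

Yes — all constraints hold.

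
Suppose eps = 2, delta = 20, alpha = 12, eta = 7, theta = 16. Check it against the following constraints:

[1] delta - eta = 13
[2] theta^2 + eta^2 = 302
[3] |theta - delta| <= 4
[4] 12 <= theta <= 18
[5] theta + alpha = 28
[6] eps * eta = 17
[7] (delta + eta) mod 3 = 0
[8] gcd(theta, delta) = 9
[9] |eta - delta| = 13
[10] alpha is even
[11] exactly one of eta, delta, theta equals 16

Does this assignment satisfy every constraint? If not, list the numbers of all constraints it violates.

No — constraints 2, 6, and 8 are not satisfied.

[1] delta - eta = 20 - 7 = 13  true
[2] theta^2 + eta^2 = 16^2 + 7^2 = 256 + 49 = 305, not 302  false
[3] |16 - 20| = 4; 4 ≤ 4  true
[4] theta = 16 lies in [12, 18]  true
[5] theta + alpha = 16 + 12 = 28  true
[6] eps * eta = 2 * 7 = 14, not 17  false
[7] delta + eta = 27; 27 mod 3 = 0  true
[8] gcd(16, 20) = 4, not 9  false
[9] |7 - 20| = 13  true
[10] alpha = 12 is even  true
[11] eta=7, delta=20, theta=16; 1 of them equals 16  true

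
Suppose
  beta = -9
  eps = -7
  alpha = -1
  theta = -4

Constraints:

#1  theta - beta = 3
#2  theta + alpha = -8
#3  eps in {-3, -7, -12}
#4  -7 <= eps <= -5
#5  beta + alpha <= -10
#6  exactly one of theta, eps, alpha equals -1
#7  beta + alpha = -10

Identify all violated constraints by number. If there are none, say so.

Violated: 1 and 2.

#1 theta - beta = -4 - (-9) = 5, not 3  false
#2 theta + alpha = -4 + (-1) = -5, not -8  false
#3 eps = -7 is in {-3, -7, -12}  true
#4 eps = -7 lies in [-7, -5]  true
#5 beta + alpha = -9 + (-1) = -10; -10 ≤ -10  true
#6 theta=-4, eps=-7, alpha=-1; 1 of them equals -1  true
#7 beta + alpha = -9 + (-1) = -10  true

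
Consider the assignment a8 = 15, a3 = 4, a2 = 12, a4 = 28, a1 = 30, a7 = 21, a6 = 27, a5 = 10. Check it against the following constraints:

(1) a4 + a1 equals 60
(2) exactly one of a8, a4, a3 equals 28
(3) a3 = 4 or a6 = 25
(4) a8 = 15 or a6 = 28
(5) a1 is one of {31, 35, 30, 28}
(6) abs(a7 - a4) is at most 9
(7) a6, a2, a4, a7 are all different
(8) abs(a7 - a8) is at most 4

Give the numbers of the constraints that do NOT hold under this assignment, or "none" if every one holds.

The assignment fails constraints 1, 8.

(1) a4 + a1 = 28 + 30 = 58, not 60  no
(2) a8=15, a4=28, a3=4; 1 of them equals 28  yes
(3) a3 = 4 = 4 (first disjunct)  yes
(4) a8 = 15 = 15 (first disjunct)  yes
(5) a1 = 30 is in {31, 35, 30, 28}  yes
(6) abs(21 - 28) = 7; 7 ≤ 9  yes
(7) values 27, 12, 28, 21 are pairwise distinct  yes
(8) abs(21 - 15) = 6; 6 > 4, exceeds bound 4  no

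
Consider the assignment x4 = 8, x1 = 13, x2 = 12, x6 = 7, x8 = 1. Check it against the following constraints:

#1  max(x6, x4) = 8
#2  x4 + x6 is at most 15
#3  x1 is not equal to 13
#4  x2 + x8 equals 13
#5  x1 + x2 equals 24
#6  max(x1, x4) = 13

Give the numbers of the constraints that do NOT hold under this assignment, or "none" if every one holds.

#1 max(7, 8) = 8  ✓
#2 x4 + x6 = 8 + 7 = 15; 15 ≤ 15  ✓
#3 x1 = 13, but 13 is required to differ  ✗
#4 x2 + x8 = 12 + 1 = 13  ✓
#5 x1 + x2 = 13 + 12 = 25, not 24  ✗
#6 max(13, 8) = 13  ✓

The assignment fails constraints 3, 5.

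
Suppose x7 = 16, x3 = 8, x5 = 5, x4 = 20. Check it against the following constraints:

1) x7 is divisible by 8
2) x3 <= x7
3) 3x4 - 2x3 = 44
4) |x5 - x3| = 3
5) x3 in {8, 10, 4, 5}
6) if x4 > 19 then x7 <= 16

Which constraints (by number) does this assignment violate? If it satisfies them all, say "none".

1) 16 / 8 = 2, so 8 divides 16 — holds.
2) x3 = 8, x7 = 16; 8 ≤ 16 — holds.
3) 3x4 - 2x3 = 3(20) - 2(8) = 44 — holds.
4) |5 - 8| = 3 — holds.
5) x3 = 8 is in {8, 10, 4, 5} — holds.
6) x4 = 20 > 19, so we need x7 ≤ 16; x7 = 16 ≤ 16 — holds.

Yes — all constraints hold.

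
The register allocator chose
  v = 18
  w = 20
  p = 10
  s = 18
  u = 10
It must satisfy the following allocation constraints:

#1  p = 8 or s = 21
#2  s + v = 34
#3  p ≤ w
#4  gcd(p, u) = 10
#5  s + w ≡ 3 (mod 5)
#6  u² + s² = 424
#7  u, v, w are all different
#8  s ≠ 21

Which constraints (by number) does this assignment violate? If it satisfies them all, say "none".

Constraints 1 and 2 are violated.

#1 p = 10 ≠ 8 and s = 18 ≠ 21; both disjuncts false — violated.
#2 s + v = 18 + 18 = 36, not 34 — violated.
#3 p = 10, w = 20; 10 ≤ 20 — satisfied.
#4 gcd(10, 10) = 10 — satisfied.
#5 s + w = 38; 38 mod 5 = 3 — satisfied.
#6 u² + s² = 10² + 18² = 100 + 324 = 424 — satisfied.
#7 values 10, 18, 20 are pairwise distinct — satisfied.
#8 s = 18, and 18 ≠ 21 — satisfied.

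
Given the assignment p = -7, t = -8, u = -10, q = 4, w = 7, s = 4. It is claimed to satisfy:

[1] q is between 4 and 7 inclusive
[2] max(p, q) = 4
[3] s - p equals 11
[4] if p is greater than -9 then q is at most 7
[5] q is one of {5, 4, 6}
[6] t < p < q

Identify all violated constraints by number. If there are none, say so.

No violations.

[1] q = 4 lies in [4, 7]  holds
[2] max(-7, 4) = 4  holds
[3] s - p = 4 - (-7) = 11  holds
[4] p = -7 > -9, so we need q ≤ 7; q = 4 ≤ 7  holds
[5] q = 4 is in {5, 4, 6}  holds
[6] values -8 < -7 < 4  holds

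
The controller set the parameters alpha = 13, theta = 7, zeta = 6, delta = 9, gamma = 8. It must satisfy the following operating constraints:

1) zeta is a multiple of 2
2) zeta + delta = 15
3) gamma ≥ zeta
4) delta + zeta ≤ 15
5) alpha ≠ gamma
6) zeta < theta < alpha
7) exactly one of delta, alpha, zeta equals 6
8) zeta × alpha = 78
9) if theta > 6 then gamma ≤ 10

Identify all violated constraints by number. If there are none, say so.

No violations.

1) 6 / 2 = 3, so 2 divides 6 — satisfied.
2) zeta + delta = 6 + 9 = 15 — satisfied.
3) gamma = 8, zeta = 6; 8 ≥ 6 — satisfied.
4) delta + zeta = 9 + 6 = 15; 15 ≤ 15 — satisfied.
5) alpha = 13, gamma = 8; distinct — satisfied.
6) values 6 < 7 < 13 — satisfied.
7) delta=9, alpha=13, zeta=6; 1 of them equals 6 — satisfied.
8) zeta × alpha = 6 × 13 = 78 — satisfied.
9) theta = 7 > 6, so we need gamma ≤ 10; gamma = 8 ≤ 10 — satisfied.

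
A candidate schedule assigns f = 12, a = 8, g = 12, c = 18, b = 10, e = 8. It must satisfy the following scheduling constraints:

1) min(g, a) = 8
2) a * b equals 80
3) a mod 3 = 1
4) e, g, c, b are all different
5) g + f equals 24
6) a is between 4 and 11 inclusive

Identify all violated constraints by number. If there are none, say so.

1) min(12, 8) = 8 — holds.
2) a * b = 8 * 10 = 80 — holds.
3) 8 mod 3 = 2, not 1 — does not hold.
4) values 8, 12, 18, 10 are pairwise distinct — holds.
5) g + f = 12 + 12 = 24 — holds.
6) a = 8 lies in [4, 11] — holds.

Constraint 3 does not hold.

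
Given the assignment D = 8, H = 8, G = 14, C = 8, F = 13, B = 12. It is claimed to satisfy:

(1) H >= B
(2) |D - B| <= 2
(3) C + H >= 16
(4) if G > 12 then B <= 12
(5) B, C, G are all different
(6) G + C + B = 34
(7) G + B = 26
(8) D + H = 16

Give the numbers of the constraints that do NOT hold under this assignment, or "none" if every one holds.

Constraints 1 and 2 do not hold.

(1) H = 8, B = 12; 8 < 12 (want ≥)  fails
(2) |8 - 12| = 4; 4 > 2, exceeds bound 2  fails
(3) C + H = 8 + 8 = 16; 16 ≥ 16  holds
(4) G = 14 > 12, so we need B ≤ 12; B = 12 ≤ 12  holds
(5) values 12, 8, 14 are pairwise distinct  holds
(6) G + C + B = 14 + 8 + 12 = 34  holds
(7) G + B = 14 + 12 = 26  holds
(8) D + H = 8 + 8 = 16  holds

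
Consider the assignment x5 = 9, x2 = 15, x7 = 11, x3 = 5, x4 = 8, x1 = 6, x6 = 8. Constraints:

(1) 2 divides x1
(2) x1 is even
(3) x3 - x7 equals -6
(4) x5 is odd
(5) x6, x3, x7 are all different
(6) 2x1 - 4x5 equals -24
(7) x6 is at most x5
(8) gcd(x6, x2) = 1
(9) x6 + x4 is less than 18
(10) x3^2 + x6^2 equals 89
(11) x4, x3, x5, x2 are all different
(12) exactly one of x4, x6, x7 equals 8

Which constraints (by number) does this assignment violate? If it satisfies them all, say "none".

(1) 6 / 2 = 3, so 2 divides 6  yes
(2) x1 = 6 is even  yes
(3) x3 - x7 = 5 - 11 = -6  yes
(4) x5 = 9 is odd  yes
(5) values 8, 5, 11 are pairwise distinct  yes
(6) 2x1 - 4x5 = 2(6) - 4(9) = -24  yes
(7) x6 = 8, x5 = 9; 8 ≤ 9  yes
(8) gcd(8, 15) = 1  yes
(9) x6 + x4 = 8 + 8 = 16; 16 < 18  yes
(10) x3^2 + x6^2 = 5^2 + 8^2 = 25 + 64 = 89  yes
(11) values 8, 5, 9, 15 are pairwise distinct  yes
(12) x4=8, x6=8, x7=11; 2 of them equal 8, not exactly one  no

Constraint 12 does not hold.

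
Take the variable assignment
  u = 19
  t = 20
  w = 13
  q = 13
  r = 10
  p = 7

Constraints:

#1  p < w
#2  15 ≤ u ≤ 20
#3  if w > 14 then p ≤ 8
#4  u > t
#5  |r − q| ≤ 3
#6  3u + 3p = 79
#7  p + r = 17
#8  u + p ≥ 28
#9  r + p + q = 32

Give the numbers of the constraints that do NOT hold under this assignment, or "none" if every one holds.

Constraints 4, 6, 8, and 9 do not hold.

#1 p = 7, w = 13; 7 < 13 — holds.
#2 u = 19 lies in [15, 20] — holds.
#3 w = 13, not > 14; antecedent false, conditional vacuously true — holds.
#4 u = 19, t = 20; 19 ≤ 20 (want >) — does not hold.
#5 |10 − 13| = 3; 3 ≤ 3 — holds.
#6 3u + 3p = 3(19) + 3(7) = 78, not 79 — does not hold.
#7 p + r = 7 + 10 = 17 — holds.
#8 u + p = 19 + 7 = 26; 26 < 28, bound 28 not met — does not hold.
#9 r + p + q = 10 + 7 + 13 = 30, not 32 — does not hold.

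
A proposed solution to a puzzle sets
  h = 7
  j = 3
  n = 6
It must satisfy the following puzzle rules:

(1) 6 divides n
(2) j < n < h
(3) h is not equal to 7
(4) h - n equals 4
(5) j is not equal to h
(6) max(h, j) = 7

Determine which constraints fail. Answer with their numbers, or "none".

(1) 6 / 6 = 1, so 6 divides 6 — holds.
(2) values 3 < 6 < 7 — holds.
(3) h = 7, but 7 is required to differ — fails.
(4) h - n = 7 - 6 = 1, not 4 — fails.
(5) j = 3, h = 7; distinct — holds.
(6) max(7, 3) = 7 — holds.

Constraints 3, 4 are violated.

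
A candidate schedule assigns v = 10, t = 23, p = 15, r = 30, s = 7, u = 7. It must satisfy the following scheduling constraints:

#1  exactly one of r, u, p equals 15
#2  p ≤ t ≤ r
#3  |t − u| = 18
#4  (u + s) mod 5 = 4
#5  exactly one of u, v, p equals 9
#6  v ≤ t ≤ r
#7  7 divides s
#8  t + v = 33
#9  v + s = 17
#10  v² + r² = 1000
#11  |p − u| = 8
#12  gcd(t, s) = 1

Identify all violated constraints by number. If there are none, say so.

Violated: 3, 5.

#1 r=30, u=7, p=15; 1 of them equals 15 — holds.
#2 values 15 ≤ 23 ≤ 30 — holds.
#3 |23 − 7| = 16, not 18 — does not hold.
#4 u + s = 14; 14 mod 5 = 4 — holds.
#5 u=7, v=10, p=15; 0 of them equal 9, not exactly one — does not hold.
#6 values 10 ≤ 23 ≤ 30 — holds.
#7 7 / 7 = 1, so 7 divides 7 — holds.
#8 t + v = 23 + 10 = 33 — holds.
#9 v + s = 10 + 7 = 17 — holds.
#10 v² + r² = 10² + 30² = 100 + 900 = 1000 — holds.
#11 |15 − 7| = 8 — holds.
#12 gcd(23, 7) = 1 — holds.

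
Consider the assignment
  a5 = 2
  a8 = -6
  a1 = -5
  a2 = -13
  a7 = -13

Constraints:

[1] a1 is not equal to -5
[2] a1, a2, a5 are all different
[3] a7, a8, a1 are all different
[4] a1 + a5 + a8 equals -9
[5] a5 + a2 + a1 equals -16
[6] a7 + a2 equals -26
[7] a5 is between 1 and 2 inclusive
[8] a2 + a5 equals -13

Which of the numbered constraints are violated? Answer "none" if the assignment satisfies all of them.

[1] a1 = -5, but -5 is required to differ — does not hold.
[2] values -5, -13, 2 are pairwise distinct — holds.
[3] values -13, -6, -5 are pairwise distinct — holds.
[4] a1 + a5 + a8 = -5 + 2 + (-6) = -9 — holds.
[5] a5 + a2 + a1 = 2 + (-13) + (-5) = -16 — holds.
[6] a7 + a2 = -13 + (-13) = -26 — holds.
[7] a5 = 2 lies in [1, 2] — holds.
[8] a2 + a5 = -13 + 2 = -11, not -13 — does not hold.

The assignment fails constraints 1, 8.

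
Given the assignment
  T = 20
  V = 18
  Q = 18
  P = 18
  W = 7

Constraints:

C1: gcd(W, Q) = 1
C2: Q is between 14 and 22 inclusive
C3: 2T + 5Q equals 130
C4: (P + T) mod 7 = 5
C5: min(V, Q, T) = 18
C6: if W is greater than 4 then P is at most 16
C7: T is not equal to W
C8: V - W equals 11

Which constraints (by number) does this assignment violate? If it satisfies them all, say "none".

C1: gcd(7, 18) = 1 — holds.
C2: Q = 18 lies in [14, 22] — holds.
C3: 2T + 5Q = 2(20) + 5(18) = 130 — holds.
C4: P + T = 38; 38 mod 7 = 3, not 5 — fails.
C5: min(18, 18, 20) = 18 — holds.
C6: W = 7 > 4, so we need P ≤ 16; but P = 18 > 16 — fails.
C7: T = 20, W = 7; distinct — holds.
C8: V - W = 18 - 7 = 11 — holds.

Violated: 4, 6.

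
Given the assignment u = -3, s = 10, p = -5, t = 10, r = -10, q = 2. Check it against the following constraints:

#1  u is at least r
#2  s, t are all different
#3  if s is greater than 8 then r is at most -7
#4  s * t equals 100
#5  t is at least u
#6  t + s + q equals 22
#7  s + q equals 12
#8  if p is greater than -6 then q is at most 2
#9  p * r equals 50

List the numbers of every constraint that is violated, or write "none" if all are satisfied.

No — constraint 2 is not satisfied.

#1 u = -3, r = -10; -3 ≥ -10 — holds.
#2 s = t = 10, not all different — does not hold.
#3 s = 10 > 8, so we need r ≤ -7; r = -10 ≤ -7 — holds.
#4 s * t = 10 * 10 = 100 — holds.
#5 t = 10, u = -3; 10 ≥ -3 — holds.
#6 t + s + q = 10 + 10 + 2 = 22 — holds.
#7 s + q = 10 + 2 = 12 — holds.
#8 p = -5 > -6, so we need q ≤ 2; q = 2 ≤ 2 — holds.
#9 p * r = -5 * (-10) = 50 — holds.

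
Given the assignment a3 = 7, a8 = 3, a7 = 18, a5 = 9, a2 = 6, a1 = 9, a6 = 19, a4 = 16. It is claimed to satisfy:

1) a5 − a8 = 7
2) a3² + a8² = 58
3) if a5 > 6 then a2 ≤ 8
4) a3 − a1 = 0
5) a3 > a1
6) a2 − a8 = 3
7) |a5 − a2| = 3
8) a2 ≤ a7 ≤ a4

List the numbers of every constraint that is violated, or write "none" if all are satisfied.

Constraints 1, 4, 5, 8 are violated.

1) a5 − a8 = 9 − 3 = 6, not 7  ✘
2) a3² + a8² = 7² + 3² = 49 + 9 = 58  ✔
3) a5 = 9 > 6, so we need a2 ≤ 8; a2 = 6 ≤ 8  ✔
4) a3 − a1 = 7 − 9 = -2, not 0  ✘
5) a3 = 7, a1 = 9; 7 ≤ 9 (want >)  ✘
6) a2 − a8 = 6 − 3 = 3  ✔
7) |9 − 6| = 3  ✔
8) values 6, 18, 16; a7 = 18 is not ≤ a4 = 16  ✘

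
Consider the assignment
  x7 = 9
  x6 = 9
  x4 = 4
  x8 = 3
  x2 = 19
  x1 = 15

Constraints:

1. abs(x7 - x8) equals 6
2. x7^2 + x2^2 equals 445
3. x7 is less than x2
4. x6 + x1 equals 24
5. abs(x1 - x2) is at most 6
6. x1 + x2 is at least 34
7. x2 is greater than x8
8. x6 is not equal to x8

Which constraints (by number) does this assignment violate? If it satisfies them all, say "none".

1. abs(9 - 3) = 6 — OK.
2. x7^2 + x2^2 = 9^2 + 19^2 = 81 + 361 = 442, not 445 — violated.
3. x7 = 9, x2 = 19; 9 < 19 — OK.
4. x6 + x1 = 9 + 15 = 24 — OK.
5. abs(15 - 19) = 4; 4 ≤ 6 — OK.
6. x1 + x2 = 15 + 19 = 34; 34 ≥ 34 — OK.
7. x2 = 19, x8 = 3; 19 > 3 — OK.
8. x6 = 9, x8 = 3; distinct — OK.

Constraint 2 does not hold.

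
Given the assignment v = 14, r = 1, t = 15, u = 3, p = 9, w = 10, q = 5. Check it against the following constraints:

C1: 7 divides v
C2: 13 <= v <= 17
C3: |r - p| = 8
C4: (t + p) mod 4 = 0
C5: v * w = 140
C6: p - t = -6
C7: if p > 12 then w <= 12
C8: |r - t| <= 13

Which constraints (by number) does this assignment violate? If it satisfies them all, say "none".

Violated: 8.

C1: 14 / 7 = 2, so 7 divides 14  true
C2: v = 14 lies in [13, 17]  true
C3: |1 - 9| = 8  true
C4: t + p = 24; 24 mod 4 = 0  true
C5: v * w = 14 * 10 = 140  true
C6: p - t = 9 - 15 = -6  true
C7: p = 9, not > 12; antecedent false, conditional vacuously true  true
C8: |1 - 15| = 14; 14 > 13, exceeds bound 13  false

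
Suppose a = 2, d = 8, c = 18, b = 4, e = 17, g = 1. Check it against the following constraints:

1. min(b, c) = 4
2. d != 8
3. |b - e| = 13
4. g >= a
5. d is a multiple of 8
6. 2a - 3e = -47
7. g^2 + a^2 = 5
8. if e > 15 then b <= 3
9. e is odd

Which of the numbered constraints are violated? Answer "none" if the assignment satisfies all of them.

1. min(4, 18) = 4 — OK.
2. d = 8, but 8 is required to differ — violated.
3. |4 - 17| = 13 — OK.
4. g = 1, a = 2; 1 < 2 (want ≥) — violated.
5. 8 / 8 = 1, so 8 divides 8 — OK.
6. 2a - 3e = 2(2) - 3(17) = -47 — OK.
7. g^2 + a^2 = 1^2 + 2^2 = 1 + 4 = 5 — OK.
8. e = 17 > 15, so we need b ≤ 3; but b = 4 > 3 — violated.
9. e = 17 is odd — OK.

The assignment fails constraints 2, 4, 8.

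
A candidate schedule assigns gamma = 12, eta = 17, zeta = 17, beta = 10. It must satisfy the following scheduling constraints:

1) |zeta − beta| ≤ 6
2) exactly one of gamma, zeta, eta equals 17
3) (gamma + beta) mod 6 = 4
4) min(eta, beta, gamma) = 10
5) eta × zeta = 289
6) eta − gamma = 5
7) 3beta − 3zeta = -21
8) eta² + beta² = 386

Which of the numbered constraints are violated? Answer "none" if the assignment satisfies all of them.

1) |17 − 10| = 7; 7 > 6, exceeds bound 6  fails
2) gamma=12, zeta=17, eta=17; 2 of them equal 17, not exactly one  fails
3) gamma + beta = 22; 22 mod 6 = 4  holds
4) min(17, 10, 12) = 10  holds
5) eta × zeta = 17 × 17 = 289  holds
6) eta − gamma = 17 − 12 = 5  holds
7) 3beta − 3zeta = 3(10) − 3(17) = -21  holds
8) eta² + beta² = 17² + 10² = 289 + 100 = 389, not 386  fails

The assignment fails constraints 1, 2, and 8.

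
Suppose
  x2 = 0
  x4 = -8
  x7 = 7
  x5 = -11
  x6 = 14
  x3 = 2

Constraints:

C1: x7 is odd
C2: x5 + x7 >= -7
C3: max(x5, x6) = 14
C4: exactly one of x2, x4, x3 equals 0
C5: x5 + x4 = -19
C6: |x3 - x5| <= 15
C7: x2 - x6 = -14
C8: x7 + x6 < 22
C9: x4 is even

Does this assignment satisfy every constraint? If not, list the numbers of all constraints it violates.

C1: x7 = 7 is odd  true
C2: x5 + x7 = -11 + 7 = -4; -4 ≥ -7  true
C3: max(-11, 14) = 14  true
C4: x2=0, x4=-8, x3=2; 1 of them equals 0  true
C5: x5 + x4 = -11 + (-8) = -19  true
C6: |2 - (-11)| = 13; 13 ≤ 15  true
C7: x2 - x6 = 0 - 14 = -14  true
C8: x7 + x6 = 7 + 14 = 21; 21 < 22  true
C9: x4 = -8 is even  true

None — every constraint holds.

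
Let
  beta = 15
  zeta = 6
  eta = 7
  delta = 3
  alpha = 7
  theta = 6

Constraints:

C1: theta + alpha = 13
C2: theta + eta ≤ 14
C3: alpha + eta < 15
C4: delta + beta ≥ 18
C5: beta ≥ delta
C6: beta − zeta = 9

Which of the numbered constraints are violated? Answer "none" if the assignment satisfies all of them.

C1: theta + alpha = 6 + 7 = 13 — satisfied.
C2: theta + eta = 6 + 7 = 13; 13 ≤ 14 — satisfied.
C3: alpha + eta = 7 + 7 = 14; 14 < 15 — satisfied.
C4: delta + beta = 3 + 15 = 18; 18 ≥ 18 — satisfied.
C5: beta = 15, delta = 3; 15 ≥ 3 — satisfied.
C6: beta − zeta = 15 − 6 = 9 — satisfied.

None — every constraint holds.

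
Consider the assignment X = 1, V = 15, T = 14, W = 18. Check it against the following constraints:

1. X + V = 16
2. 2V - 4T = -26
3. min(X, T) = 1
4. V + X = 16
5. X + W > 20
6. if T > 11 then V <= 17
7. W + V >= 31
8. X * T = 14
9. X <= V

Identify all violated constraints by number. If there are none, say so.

Constraint 5 does not hold.

1. X + V = 1 + 15 = 16 — OK.
2. 2V - 4T = 2(15) - 4(14) = -26 — OK.
3. min(1, 14) = 1 — OK.
4. V + X = 15 + 1 = 16 — OK.
5. X + W = 1 + 18 = 19; 19 ≤ 20, bound 20 not met — violated.
6. T = 14 > 11, so we need V ≤ 17; V = 15 ≤ 17 — OK.
7. W + V = 18 + 15 = 33; 33 ≥ 31 — OK.
8. X * T = 1 * 14 = 14 — OK.
9. X = 1, V = 15; 1 ≤ 15 — OK.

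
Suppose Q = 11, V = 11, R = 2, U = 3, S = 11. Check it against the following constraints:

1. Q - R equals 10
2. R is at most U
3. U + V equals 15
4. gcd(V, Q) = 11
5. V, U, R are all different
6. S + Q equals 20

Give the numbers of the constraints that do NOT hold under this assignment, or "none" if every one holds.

1. Q - R = 11 - 2 = 9, not 10  false
2. R = 2, U = 3; 2 ≤ 3  true
3. U + V = 3 + 11 = 14, not 15  false
4. gcd(11, 11) = 11  true
5. values 11, 3, 2 are pairwise distinct  true
6. S + Q = 11 + 11 = 22, not 20  false

Constraints 1, 3, 6 are violated.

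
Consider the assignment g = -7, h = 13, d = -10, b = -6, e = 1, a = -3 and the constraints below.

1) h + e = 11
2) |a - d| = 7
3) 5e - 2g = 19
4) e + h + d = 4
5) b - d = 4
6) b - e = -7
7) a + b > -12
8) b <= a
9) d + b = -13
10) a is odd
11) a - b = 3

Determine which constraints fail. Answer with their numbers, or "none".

No — constraints 1 and 9 are not satisfied.

1) h + e = 13 + 1 = 14, not 11 — violated.
2) |-3 - (-10)| = 7 — satisfied.
3) 5e - 2g = 5(1) - 2(-7) = 19 — satisfied.
4) e + h + d = 1 + 13 + (-10) = 4 — satisfied.
5) b - d = -6 - (-10) = 4 — satisfied.
6) b - e = -6 - 1 = -7 — satisfied.
7) a + b = -3 + (-6) = -9; -9 > -12 — satisfied.
8) b = -6, a = -3; -6 ≤ -3 — satisfied.
9) d + b = -10 + (-6) = -16, not -13 — violated.
10) a = -3 is odd — satisfied.
11) a - b = -3 - (-6) = 3 — satisfied.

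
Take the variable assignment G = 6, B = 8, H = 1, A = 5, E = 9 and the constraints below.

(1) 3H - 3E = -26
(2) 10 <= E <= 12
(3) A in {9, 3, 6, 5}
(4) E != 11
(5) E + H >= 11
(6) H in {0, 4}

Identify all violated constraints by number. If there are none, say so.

(1) 3H - 3E = 3(1) - 3(9) = -24, not -26  fails
(2) E = 9 is outside [10, 12]  fails
(3) A = 5 is in {9, 3, 6, 5}  holds
(4) E = 9, and 9 ≠ 11  holds
(5) E + H = 9 + 1 = 10; 10 < 11, bound 11 not met  fails
(6) H = 1 is not in {0, 4}  fails

The assignment fails constraints 1, 2, 5, 6.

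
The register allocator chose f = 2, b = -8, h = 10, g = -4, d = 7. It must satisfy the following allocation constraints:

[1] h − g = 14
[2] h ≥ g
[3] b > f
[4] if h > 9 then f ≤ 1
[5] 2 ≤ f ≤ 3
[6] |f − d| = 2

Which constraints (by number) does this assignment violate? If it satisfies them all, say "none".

[1] h − g = 10 − (-4) = 14  ✓
[2] h = 10, g = -4; 10 ≥ -4  ✓
[3] b = -8, f = 2; -8 ≤ 2 (want >)  ✗
[4] h = 10 > 9, so we need f ≤ 1; but f = 2 > 1  ✗
[5] f = 2 lies in [2, 3]  ✓
[6] |2 − 7| = 5, not 2  ✗

The assignment fails constraints 3, 4, and 6.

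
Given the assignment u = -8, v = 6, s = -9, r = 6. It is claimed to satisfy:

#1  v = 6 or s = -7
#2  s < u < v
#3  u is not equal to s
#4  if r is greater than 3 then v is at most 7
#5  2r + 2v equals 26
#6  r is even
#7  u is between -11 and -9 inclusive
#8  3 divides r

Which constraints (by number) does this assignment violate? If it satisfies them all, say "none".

The assignment fails constraints 5, 7.

#1 v = 6 = 6 (first disjunct)  yes
#2 values -9 < -8 < 6  yes
#3 u = -8, s = -9; distinct  yes
#4 r = 6 > 3, so we need v ≤ 7; v = 6 ≤ 7  yes
#5 2r + 2v = 2(6) + 2(6) = 24, not 26  no
#6 r = 6 is even  yes
#7 u = -8 is outside [-11, -9]  no
#8 6 / 3 = 2, so 3 divides 6  yes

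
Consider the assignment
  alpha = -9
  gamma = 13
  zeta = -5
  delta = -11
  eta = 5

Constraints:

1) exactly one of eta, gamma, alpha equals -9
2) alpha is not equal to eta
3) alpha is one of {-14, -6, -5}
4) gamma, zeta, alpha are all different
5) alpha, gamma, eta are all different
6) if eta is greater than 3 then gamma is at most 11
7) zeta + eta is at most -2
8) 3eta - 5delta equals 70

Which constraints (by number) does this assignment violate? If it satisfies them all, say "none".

The assignment fails constraints 3, 6, and 7.

1) eta=5, gamma=13, alpha=-9; 1 of them equals -9  yes
2) alpha = -9, eta = 5; distinct  yes
3) alpha = -9 is not in {-14, -6, -5}  no
4) values 13, -5, -9 are pairwise distinct  yes
5) values -9, 13, 5 are pairwise distinct  yes
6) eta = 5 > 3, so we need gamma ≤ 11; but gamma = 13 > 11  no
7) zeta + eta = -5 + 5 = 0; 0 > -2, bound -2 not met  no
8) 3eta - 5delta = 3(5) - 5(-11) = 70  yes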